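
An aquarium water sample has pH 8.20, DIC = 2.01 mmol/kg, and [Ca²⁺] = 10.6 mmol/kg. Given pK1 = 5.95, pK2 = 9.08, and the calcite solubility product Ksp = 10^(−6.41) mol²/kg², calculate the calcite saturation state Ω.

Ω = 6.35

α₂ = 1 / (1 + [H⁺]/K2 + [H⁺]²/(K1K2)) = 1 / (1 + 10^+0.88 + 10^-1.37)
   = 1 / (1 + 7.5858 + 0.042658) = 1/8.6284 = 0.1159
[CO3²⁻] = α₂ × DIC = 0.1159 × 2.01 = 0.2330 mmol/kg
Ksp = 10^(−6.41) = 3.890×10^-7
Ω = [Ca²⁺][CO3²⁻]/Ksp = (10.6×10^-3)(2.330×10^-4) / 3.890×10^-7 = 6.35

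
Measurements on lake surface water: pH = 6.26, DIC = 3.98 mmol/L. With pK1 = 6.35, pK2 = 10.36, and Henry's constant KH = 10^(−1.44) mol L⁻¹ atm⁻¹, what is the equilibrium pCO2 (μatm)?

pCO2 = 6.05×10^4 μatm

α₀ = 1 / (1 + K1/[H⁺] + K1K2/[H⁺]²) = 1 / (1 + 10^-0.09 + 10^-4.19)
   = 1 / (1 + 0.81283 + 6.4565×10^-5) = 1/1.8129 = 0.5516
[CO2*] = α₀ × DIC = 0.5516 × 3.98 = 2.195 mmol/L
pCO2 = [CO2*]/KH = 2.195×10^-3 / 3.631×10^-2 = 6.05×10^4 μatm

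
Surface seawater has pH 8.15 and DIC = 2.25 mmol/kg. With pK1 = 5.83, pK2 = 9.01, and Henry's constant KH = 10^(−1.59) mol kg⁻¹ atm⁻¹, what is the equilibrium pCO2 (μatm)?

α₀ = 1 / (1 + K1/[H⁺] + K1K2/[H⁺]²) = 1 / (1 + 10^+2.32 + 10^+1.46)
   = 1 / (1 + 208.93 + 28.840) = 1/238.77 = 0.004188
[CO2*] = α₀ × DIC = 0.004188 × 2.25 = 0.009423 mmol/kg = 9.423 μmol/kg
pCO2 = [CO2*]/KH = 9.423×10^-6 / 2.570×10^-2 = 367 μatm

pCO2 = 367 μatm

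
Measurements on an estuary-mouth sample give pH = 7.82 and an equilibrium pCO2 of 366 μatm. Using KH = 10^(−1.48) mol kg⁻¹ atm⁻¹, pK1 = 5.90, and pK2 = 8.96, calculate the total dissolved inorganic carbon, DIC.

DIC = 1.09 mmol/kg

[CO2*] = KH · pCO2 = 10^(−1.48) × 366×10^-6 = 1.212×10^-5 mol/kg
α₀ = 1/(1 + K1/[H⁺] + K1K2/[H⁺]²) = 1/(1 + 10^+1.92 + 10^+0.78) = 0.01109
DIC = [CO2*]/α₀ = 1.212×10^-5 / 0.01109 = 1.09 mmol/kg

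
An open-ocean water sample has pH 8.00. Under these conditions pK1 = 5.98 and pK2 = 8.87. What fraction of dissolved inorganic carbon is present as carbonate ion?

α₂ = 1 / (1 + [H⁺]/K2 + [H⁺]²/(K1K2)) = 1 / (1 + 10^+0.87 + 10^-1.15)
   = 1 / (1 + 7.4131 + 0.070795) = 1/8.4839 = 0.1179

α₂ = 0.118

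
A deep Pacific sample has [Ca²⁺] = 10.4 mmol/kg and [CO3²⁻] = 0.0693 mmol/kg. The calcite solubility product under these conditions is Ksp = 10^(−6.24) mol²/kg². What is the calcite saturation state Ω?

Ksp = 10^(−6.24) = 5.754×10^-7
Ω = [Ca²⁺][CO3²⁻]/Ksp = (10.4×10^-3)(0.0693×10^-3) / 5.754×10^-7 = 1.25

Ω = 1.25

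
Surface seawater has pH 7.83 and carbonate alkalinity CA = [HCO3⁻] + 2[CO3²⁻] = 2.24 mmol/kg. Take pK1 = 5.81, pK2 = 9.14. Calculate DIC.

DIC = 2.16 mmol/kg

CA = [HCO3⁻] + 2[CO3²⁻] = (α₁ + 2α₂)·DIC
At pH 7.83: [H⁺]/K1 = 10^-2.02 = 0.0095499, K2/[H⁺] = 10^-1.31 = 0.048978
α₁ = 1/(1 + 0.0095499 + 0.048978) = 1/1.0585 = 0.9447; α₂ = α₁·K2/[H⁺] = 0.04627
α₁ + 2α₂ = 1.0372
DIC = CA / (α₁ + 2α₂) = 2.24 / 1.0372 = 2.16 mmol/kg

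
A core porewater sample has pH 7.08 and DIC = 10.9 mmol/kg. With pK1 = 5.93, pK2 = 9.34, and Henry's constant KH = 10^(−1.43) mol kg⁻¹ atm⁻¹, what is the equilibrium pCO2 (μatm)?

pCO2 = 1.93×10^4 μatm

α₀ = 1 / (1 + K1/[H⁺] + K1K2/[H⁺]²) = 1 / (1 + 10^+1.15 + 10^-1.11)
   = 1 / (1 + 14.125 + 0.077625) = 1/15.203 = 0.06578
[CO2*] = α₀ × DIC = 0.06578 × 10.9 = 0.7170 mmol/kg
pCO2 = [CO2*]/KH = 7.170×10^-4 / 3.715×10^-2 = 1.93×10^4 μatm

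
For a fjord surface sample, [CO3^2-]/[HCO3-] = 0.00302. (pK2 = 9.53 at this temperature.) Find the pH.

pH = 7.01

From K2 = [H⁺][CO3^2-]/[HCO3-]:  pH = pK2 + log₁₀([CO3^2-]/[HCO3-])
log₁₀(0.00302) = -2.520
pH = 9.53 + (-2.520) = 7.01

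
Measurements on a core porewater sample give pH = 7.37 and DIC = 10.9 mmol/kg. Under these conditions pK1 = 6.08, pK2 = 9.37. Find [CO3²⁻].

α₂ = 1 / (1 + [H⁺]/K2 + [H⁺]²/(K1K2)) = 1 / (1 + 10^+2.00 + 10^+0.71)
   = 1 / (1 + 100.00 + 5.1286) = 1/106.13 = 0.009423
[CO3²⁻] = α₂ × DIC = 0.009423 × 10.9 = 0.103 mmol/kg

[CO3²⁻] = 0.103 mmol/kg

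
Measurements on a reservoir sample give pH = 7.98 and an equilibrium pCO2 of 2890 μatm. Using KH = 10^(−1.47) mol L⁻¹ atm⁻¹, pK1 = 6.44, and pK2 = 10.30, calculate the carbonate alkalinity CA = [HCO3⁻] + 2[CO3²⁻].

[CO2*] = KH · pCO2 = 10^(−1.47) × 2890×10^-6 = 9.793×10^-5 mol/L
α₀ = 1/(1 + K1/[H⁺] + K1K2/[H⁺]²) = 1/(1 + 10^+1.54 + 10^-0.78) = 0.02790
DIC = [CO2*]/α₀ = 9.793×10^-5 / 0.02790 = 3.510 mmol/L
CA = (α₁ + 2α₂)·DIC = (0.9675 + 2×0.004631) × 3.510 = 3.43 mmol/L

CA = 3.43 mmol/L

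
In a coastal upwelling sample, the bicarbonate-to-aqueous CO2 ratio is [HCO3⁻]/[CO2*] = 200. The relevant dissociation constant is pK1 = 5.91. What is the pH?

From K1 = [H⁺][HCO3⁻]/[CO2*]:  pH = pK1 + log₁₀([HCO3⁻]/[CO2*])
log₁₀(200) = +2.301
pH = 5.91 + (+2.301) = 8.21

pH = 8.21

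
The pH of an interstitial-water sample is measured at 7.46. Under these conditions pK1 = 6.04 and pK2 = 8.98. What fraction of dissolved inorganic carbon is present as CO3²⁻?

α₂ = 1 / (1 + [H⁺]/K2 + [H⁺]²/(K1K2)) = 1 / (1 + 10^+1.52 + 10^+0.10)
   = 1 / (1 + 33.113 + 1.2589) = 1/35.372 = 0.02827

α₂ = 0.0283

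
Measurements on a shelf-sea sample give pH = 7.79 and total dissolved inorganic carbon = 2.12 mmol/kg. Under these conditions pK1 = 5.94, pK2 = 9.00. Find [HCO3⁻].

α₁ = 1 / (1 + [H⁺]/K1 + K2/[H⁺]) = 1 / (1 + 10^-1.85 + 10^-1.21)
   = 1 / (1 + 0.014125 + 0.061660) = 1/1.0758 = 0.9296
[HCO3⁻] = α₁ × DIC = 0.9296 × 2.12 = 1.97 mmol/kg

[HCO3⁻] = 1.97 mmol/kg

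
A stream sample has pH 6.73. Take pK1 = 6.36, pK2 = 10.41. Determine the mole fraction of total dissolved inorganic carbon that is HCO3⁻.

α₁ = 0.701

α₁ = 1 / (1 + [H⁺]/K1 + K2/[H⁺]) = 1 / (1 + 10^-0.37 + 10^-3.68)
   = 1 / (1 + 0.42658 + 0.00020893) = 1/1.4268 = 0.7009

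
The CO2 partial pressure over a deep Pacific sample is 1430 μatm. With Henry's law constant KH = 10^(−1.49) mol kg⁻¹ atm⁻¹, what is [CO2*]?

KH = 10^(−1.49) = 3.236×10^-2 mol kg⁻¹ atm⁻¹
[CO2*] = KH · pCO2 = 3.236×10^-2 × 1430×10^-6 atm = 4.63×10^-5 mol/kg

[CO2*] = 46.3 μmol/kg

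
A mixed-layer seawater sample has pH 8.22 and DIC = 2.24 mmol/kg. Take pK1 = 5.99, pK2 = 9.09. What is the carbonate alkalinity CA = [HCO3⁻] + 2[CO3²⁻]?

CA = [HCO3⁻] + 2[CO3²⁻] = (α₁ + 2α₂)·DIC
At pH 8.22: [H⁺]/K1 = 10^-2.23 = 0.0058884, K2/[H⁺] = 10^-0.87 = 0.13490
α₁ = 1/(1 + 0.0058884 + 0.13490) = 1/1.1408 = 0.8766; α₂ = α₁·K2/[H⁺] = 0.1182
α₁ + 2α₂ = 1.1131
CA = 1.1131 × 2.24 = 2.49 mmol/kg

CA = 2.49 mmol/kg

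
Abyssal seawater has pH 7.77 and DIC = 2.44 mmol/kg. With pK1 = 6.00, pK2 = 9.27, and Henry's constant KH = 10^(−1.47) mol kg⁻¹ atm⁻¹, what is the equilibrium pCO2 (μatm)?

α₀ = 1 / (1 + K1/[H⁺] + K1K2/[H⁺]²) = 1 / (1 + 10^+1.77 + 10^+0.27)
   = 1 / (1 + 58.884 + 1.8621) = 1/61.746 = 0.01620
[CO2*] = α₀ × DIC = 0.01620 × 2.44 = 0.03952 mmol/kg
pCO2 = [CO2*]/KH = 3.952×10^-5 / 3.388×10^-2 = 1170 μatm

pCO2 = 1170 μatm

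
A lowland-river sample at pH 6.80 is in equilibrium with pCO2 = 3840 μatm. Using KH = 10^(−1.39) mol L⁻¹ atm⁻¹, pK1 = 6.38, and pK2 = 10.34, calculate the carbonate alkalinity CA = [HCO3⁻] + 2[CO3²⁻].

[CO2*] = KH · pCO2 = 10^(−1.39) × 3840×10^-6 = 1.564×10^-4 mol/L
α₀ = 1/(1 + K1/[H⁺] + K1K2/[H⁺]²) = 1/(1 + 10^+0.42 + 10^-3.12) = 0.2754
DIC = [CO2*]/α₀ = 1.564×10^-4 / 0.2754 = 0.5680 mmol/L
CA = (α₁ + 2α₂)·DIC = (0.7244 + 2×0.0002089) × 0.5680 = 0.412 mmol/L

CA = 0.412 mmol/L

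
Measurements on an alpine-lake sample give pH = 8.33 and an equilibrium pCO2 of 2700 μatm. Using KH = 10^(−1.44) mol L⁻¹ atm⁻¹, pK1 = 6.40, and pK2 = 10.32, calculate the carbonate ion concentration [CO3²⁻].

[CO3²⁻] = 0.0854 mmol/L

[CO2*] = KH · pCO2 = 10^(−1.44) × 2700×10^-6 = 9.803×10^-5 mol/L
α₀ = 1/(1 + K1/[H⁺] + K1K2/[H⁺]²) = 1/(1 + 10^+1.93 + 10^-0.06) = 0.01150
DIC = [CO2*]/α₀ = 9.803×10^-5 / 0.01150 = 8.527 mmol/L
[CO3²⁻] = α₂·DIC; α₂ = 0.01001, so [CO3²⁻] = 0.01001 × 8.527 = 0.0854 mmol/L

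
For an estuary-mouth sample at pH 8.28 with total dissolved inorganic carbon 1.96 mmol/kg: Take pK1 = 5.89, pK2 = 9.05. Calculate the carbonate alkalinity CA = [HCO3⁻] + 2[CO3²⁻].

CA = 2.24 mmol/kg

CA = [HCO3⁻] + 2[CO3²⁻] = (α₁ + 2α₂)·DIC
At pH 8.28: [H⁺]/K1 = 10^-2.39 = 0.0040738, K2/[H⁺] = 10^-0.77 = 0.16982
α₁ = 1/(1 + 0.0040738 + 0.16982) = 1/1.1739 = 0.8519; α₂ = α₁·K2/[H⁺] = 0.1447
α₁ + 2α₂ = 1.1412
CA = 1.1412 × 1.96 = 2.24 mmol/kg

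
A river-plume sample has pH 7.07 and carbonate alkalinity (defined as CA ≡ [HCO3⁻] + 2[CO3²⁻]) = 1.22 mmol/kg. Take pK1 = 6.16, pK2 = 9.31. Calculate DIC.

DIC = 1.36 mmol/kg

CA = [HCO3⁻] + 2[CO3²⁻] = (α₁ + 2α₂)·DIC
At pH 7.07: [H⁺]/K1 = 10^-0.91 = 0.12303, K2/[H⁺] = 10^-2.24 = 0.0057544
α₁ = 1/(1 + 0.12303 + 0.0057544) = 1/1.1288 = 0.8859; α₂ = α₁·K2/[H⁺] = 0.005098
α₁ + 2α₂ = 0.8961
DIC = CA / (α₁ + 2α₂) = 1.22 / 0.8961 = 1.36 mmol/kg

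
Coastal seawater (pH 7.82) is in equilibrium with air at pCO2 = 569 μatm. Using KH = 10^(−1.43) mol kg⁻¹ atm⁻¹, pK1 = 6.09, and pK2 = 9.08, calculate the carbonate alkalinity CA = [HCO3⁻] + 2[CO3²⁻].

CA = 1.26 mmol/kg

[CO2*] = KH · pCO2 = 10^(−1.43) × 569×10^-6 = 2.114×10^-5 mol/kg
α₀ = 1/(1 + K1/[H⁺] + K1K2/[H⁺]²) = 1/(1 + 10^+1.73 + 10^+0.47) = 0.01734
DIC = [CO2*]/α₀ = 2.114×10^-5 / 0.01734 = 1.219 mmol/kg
CA = (α₁ + 2α₂)·DIC = (0.9315 + 2×0.05119) × 1.219 = 1.26 mmol/kg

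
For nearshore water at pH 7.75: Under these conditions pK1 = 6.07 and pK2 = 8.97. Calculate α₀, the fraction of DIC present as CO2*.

α₀ = 1 / (1 + K1/[H⁺] + K1K2/[H⁺]²) = 1 / (1 + 10^+1.68 + 10^+0.46)
   = 1 / (1 + 47.863 + 2.8840) = 1/51.747 = 0.01932

α₀ = 0.0193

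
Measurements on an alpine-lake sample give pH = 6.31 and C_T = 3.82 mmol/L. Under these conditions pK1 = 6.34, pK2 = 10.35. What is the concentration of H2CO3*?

α₀ = 1 / (1 + K1/[H⁺] + K1K2/[H⁺]²) = 1 / (1 + 10^-0.03 + 10^-4.07)
   = 1 / (1 + 0.93325 + 8.5114×10^-5) = 1/1.9333 = 0.5172
[CO2*] = α₀ × DIC = 0.5172 × 3.82 = 1.98 mmol/L

[CO2*] = 1.98 mmol/L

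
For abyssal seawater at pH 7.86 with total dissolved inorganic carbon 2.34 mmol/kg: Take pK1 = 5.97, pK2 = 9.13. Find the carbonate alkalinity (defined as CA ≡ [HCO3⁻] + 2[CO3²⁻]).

CA = [HCO3⁻] + 2[CO3²⁻] = (α₁ + 2α₂)·DIC
At pH 7.86: [H⁺]/K1 = 10^-1.89 = 0.012882, K2/[H⁺] = 10^-1.27 = 0.053703
α₁ = 1/(1 + 0.012882 + 0.053703) = 1/1.0666 = 0.9376; α₂ = α₁·K2/[H⁺] = 0.05035
α₁ + 2α₂ = 1.0383
CA = 1.0383 × 2.34 = 2.43 mmol/kg

CA = 2.43 mmol/kg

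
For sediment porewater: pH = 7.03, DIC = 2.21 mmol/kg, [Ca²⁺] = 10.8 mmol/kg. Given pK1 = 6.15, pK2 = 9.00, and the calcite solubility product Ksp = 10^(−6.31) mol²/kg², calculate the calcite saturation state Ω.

α₂ = 1 / (1 + [H⁺]/K2 + [H⁺]²/(K1K2)) = 1 / (1 + 10^+1.97 + 10^+1.09)
   = 1 / (1 + 93.325 + 12.303) = 1/106.63 = 0.009378
[CO3²⁻] = α₂ × DIC = 0.009378 × 2.21 = 0.02073 mmol/kg
Ksp = 10^(−6.31) = 4.898×10^-7
Ω = [Ca²⁺][CO3²⁻]/Ksp = (10.8×10^-3)(2.073×10^-5) / 4.898×10^-7 = 0.457

Ω = 0.457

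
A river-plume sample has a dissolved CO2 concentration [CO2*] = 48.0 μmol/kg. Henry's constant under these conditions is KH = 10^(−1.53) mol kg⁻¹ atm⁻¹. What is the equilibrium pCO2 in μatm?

pCO2 = 1630 μatm

KH = 10^(−1.53) = 2.951×10^-2 mol kg⁻¹ atm⁻¹
pCO2 = [CO2*]/KH = 48.0×10^-6 / 2.951×10^-2 = 1.63×10^-3 atm = 1630 μatm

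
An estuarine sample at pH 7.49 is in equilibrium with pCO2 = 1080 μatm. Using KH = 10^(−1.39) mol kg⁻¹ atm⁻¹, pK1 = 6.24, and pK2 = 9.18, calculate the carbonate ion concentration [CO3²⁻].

[CO2*] = KH · pCO2 = 10^(−1.39) × 1080×10^-6 = 4.400×10^-5 mol/kg
α₀ = 1/(1 + K1/[H⁺] + K1K2/[H⁺]²) = 1/(1 + 10^+1.25 + 10^-0.44) = 0.05223
DIC = [CO2*]/α₀ = 4.400×10^-5 / 0.05223 = 0.8424 mmol/kg
[CO3²⁻] = α₂·DIC; α₂ = 0.01896, so [CO3²⁻] = 0.01896 × 0.8424 = 0.0160 mmol/kg = 16.0 μmol/kg

[CO3²⁻] = 16.0 μmol/kg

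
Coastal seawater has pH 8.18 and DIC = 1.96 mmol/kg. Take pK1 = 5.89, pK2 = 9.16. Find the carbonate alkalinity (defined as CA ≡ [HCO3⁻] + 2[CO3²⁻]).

CA = [HCO3⁻] + 2[CO3²⁻] = (α₁ + 2α₂)·DIC
At pH 8.18: [H⁺]/K1 = 10^-2.29 = 0.0051286, K2/[H⁺] = 10^-0.98 = 0.10471
α₁ = 1/(1 + 0.0051286 + 0.10471) = 1/1.1098 = 0.9010; α₂ = α₁·K2/[H⁺] = 0.09435
α₁ + 2α₂ = 1.0897
CA = 1.0897 × 1.96 = 2.14 mmol/kg

CA = 2.14 mmol/kg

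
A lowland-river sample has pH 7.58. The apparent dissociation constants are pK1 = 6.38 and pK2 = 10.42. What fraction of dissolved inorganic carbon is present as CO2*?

α₀ = 1 / (1 + K1/[H⁺] + K1K2/[H⁺]²) = 1 / (1 + 10^+1.20 + 10^-1.64)
   = 1 / (1 + 15.849 + 0.022909) = 1/16.872 = 0.05927

α₀ = 0.0593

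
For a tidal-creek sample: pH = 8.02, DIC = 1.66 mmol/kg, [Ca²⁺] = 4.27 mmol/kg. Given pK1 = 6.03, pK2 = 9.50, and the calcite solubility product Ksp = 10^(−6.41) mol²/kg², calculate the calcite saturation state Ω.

Ω = 0.578

α₂ = 1 / (1 + [H⁺]/K2 + [H⁺]²/(K1K2)) = 1 / (1 + 10^+1.48 + 10^-0.51)
   = 1 / (1 + 30.200 + 0.30903) = 1/31.509 = 0.03174
[CO3²⁻] = α₂ × DIC = 0.03174 × 1.66 = 0.05268 mmol/kg
Ksp = 10^(−6.41) = 3.890×10^-7
Ω = [Ca²⁺][CO3²⁻]/Ksp = (4.27×10^-3)(5.268×10^-5) / 3.890×10^-7 = 0.578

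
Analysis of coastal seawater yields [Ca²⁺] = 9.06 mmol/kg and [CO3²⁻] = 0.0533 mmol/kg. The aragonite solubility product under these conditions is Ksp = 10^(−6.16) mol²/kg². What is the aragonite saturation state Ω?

Ksp = 10^(−6.16) = 6.918×10^-7
Ω = [Ca²⁺][CO3²⁻]/Ksp = (9.06×10^-3)(0.0533×10^-3) / 6.918×10^-7 = 0.698

Ω = 0.698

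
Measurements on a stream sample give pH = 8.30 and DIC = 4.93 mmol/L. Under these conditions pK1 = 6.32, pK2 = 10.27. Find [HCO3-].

α₁ = 1 / (1 + [H⁺]/K1 + K2/[H⁺]) = 1 / (1 + 10^-1.98 + 10^-1.97)
   = 1 / (1 + 0.010471 + 0.010715) = 1/1.0212 = 0.9793
[HCO3⁻] = α₁ × DIC = 0.9793 × 4.93 = 4.83 mmol/L

[HCO3⁻] = 4.83 mmol/L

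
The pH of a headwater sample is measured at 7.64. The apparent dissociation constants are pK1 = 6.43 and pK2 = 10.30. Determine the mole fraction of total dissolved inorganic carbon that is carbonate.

α₂ = 1 / (1 + [H⁺]/K2 + [H⁺]²/(K1K2)) = 1 / (1 + 10^+2.66 + 10^+1.45)
   = 1 / (1 + 457.09 + 28.184) = 1/486.27 = 0.002056

α₂ = 0.00206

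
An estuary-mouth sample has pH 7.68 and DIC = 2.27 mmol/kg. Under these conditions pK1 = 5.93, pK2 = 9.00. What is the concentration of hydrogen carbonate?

[HCO3⁻] = 2.13 mmol/kg

α₁ = 1 / (1 + [H⁺]/K1 + K2/[H⁺]) = 1 / (1 + 10^-1.75 + 10^-1.32)
   = 1 / (1 + 0.017783 + 0.047863) = 1/1.0656 = 0.9384
[HCO3⁻] = α₁ × DIC = 0.9384 × 2.27 = 2.13 mmol/kg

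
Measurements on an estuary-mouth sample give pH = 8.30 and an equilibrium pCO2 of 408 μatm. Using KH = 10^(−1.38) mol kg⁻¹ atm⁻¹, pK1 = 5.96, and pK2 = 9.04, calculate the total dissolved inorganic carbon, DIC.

[CO2*] = KH · pCO2 = 10^(−1.38) × 408×10^-6 = 1.701×10^-5 mol/kg
α₀ = 1/(1 + K1/[H⁺] + K1K2/[H⁺]²) = 1/(1 + 10^+2.34 + 10^+1.60) = 0.003852
DIC = [CO2*]/α₀ = 1.701×10^-5 / 0.003852 = 4.42 mmol/kg

DIC = 4.42 mmol/kg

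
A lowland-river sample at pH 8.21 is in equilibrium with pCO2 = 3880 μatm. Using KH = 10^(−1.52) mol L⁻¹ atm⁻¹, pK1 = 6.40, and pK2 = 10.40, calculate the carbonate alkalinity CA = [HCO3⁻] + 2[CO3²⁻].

[CO2*] = KH · pCO2 = 10^(−1.52) × 3880×10^-6 = 1.172×10^-4 mol/L
α₀ = 1/(1 + K1/[H⁺] + K1K2/[H⁺]²) = 1/(1 + 10^+1.81 + 10^-0.38) = 0.01516
DIC = [CO2*]/α₀ = 1.172×10^-4 / 0.01516 = 7.731 mmol/L
CA = (α₁ + 2α₂)·DIC = (0.9785 + 2×0.006318) × 7.731 = 7.66 mmol/L

CA = 7.66 mmol/L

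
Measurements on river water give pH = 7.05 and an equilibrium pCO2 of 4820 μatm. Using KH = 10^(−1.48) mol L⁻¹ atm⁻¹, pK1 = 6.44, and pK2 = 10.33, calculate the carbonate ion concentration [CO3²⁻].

[CO3²⁻] = 0.341 μmol/L

[CO2*] = KH · pCO2 = 10^(−1.48) × 4820×10^-6 = 1.596×10^-4 mol/L
α₀ = 1/(1 + K1/[H⁺] + K1K2/[H⁺]²) = 1/(1 + 10^+0.61 + 10^-2.67) = 0.1970
DIC = [CO2*]/α₀ = 1.596×10^-4 / 0.1970 = 0.8101 mmol/L
[CO3²⁻] = α₂·DIC; α₂ = 0.0004212, so [CO3²⁻] = 0.0004212 × 0.8101 = 0.000341 mmol/L = 0.341 μmol/L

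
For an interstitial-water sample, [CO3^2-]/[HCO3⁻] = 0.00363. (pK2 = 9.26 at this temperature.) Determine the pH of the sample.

From K2 = [H⁺][CO3^2-]/[HCO3⁻]:  pH = pK2 + log₁₀([CO3^2-]/[HCO3⁻])
log₁₀(0.00363) = -2.440
pH = 9.26 + (-2.440) = 6.82

pH = 6.82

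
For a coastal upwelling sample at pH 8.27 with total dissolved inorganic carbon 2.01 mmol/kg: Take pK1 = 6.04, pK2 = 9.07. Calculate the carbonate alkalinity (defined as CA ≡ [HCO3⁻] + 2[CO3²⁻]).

CA = 2.27 mmol/kg

CA = [HCO3⁻] + 2[CO3²⁻] = (α₁ + 2α₂)·DIC
At pH 8.27: [H⁺]/K1 = 10^-2.23 = 0.0058884, K2/[H⁺] = 10^-0.80 = 0.15849
α₁ = 1/(1 + 0.0058884 + 0.15849) = 1/1.1644 = 0.8588; α₂ = α₁·K2/[H⁺] = 0.1361
α₁ + 2α₂ = 1.1311
CA = 1.1311 × 2.01 = 2.27 mmol/kg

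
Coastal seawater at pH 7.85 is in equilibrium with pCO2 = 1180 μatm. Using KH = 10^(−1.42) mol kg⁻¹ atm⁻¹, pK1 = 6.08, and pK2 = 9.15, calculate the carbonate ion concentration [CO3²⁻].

[CO2*] = KH · pCO2 = 10^(−1.42) × 1180×10^-6 = 4.486×10^-5 mol/kg
α₀ = 1/(1 + K1/[H⁺] + K1K2/[H⁺]²) = 1/(1 + 10^+1.77 + 10^+0.47) = 0.01591
DIC = [CO2*]/α₀ = 4.486×10^-5 / 0.01591 = 2.819 mmol/kg
[CO3²⁻] = α₂·DIC; α₂ = 0.04697, so [CO3²⁻] = 0.04697 × 2.819 = 0.132 mmol/kg

[CO3²⁻] = 0.132 mmol/kg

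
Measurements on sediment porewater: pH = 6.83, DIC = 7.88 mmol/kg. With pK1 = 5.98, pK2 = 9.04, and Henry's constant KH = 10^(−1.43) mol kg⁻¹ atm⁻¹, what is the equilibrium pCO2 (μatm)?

pCO2 = 2.61×10^4 μatm

α₀ = 1 / (1 + K1/[H⁺] + K1K2/[H⁺]²) = 1 / (1 + 10^+0.85 + 10^-1.36)
   = 1 / (1 + 7.0795 + 0.043652) = 1/8.1231 = 0.1231
[CO2*] = α₀ × DIC = 0.1231 × 7.88 = 0.9701 mmol/kg
pCO2 = [CO2*]/KH = 9.701×10^-4 / 3.715×10^-2 = 2.61×10^4 μatm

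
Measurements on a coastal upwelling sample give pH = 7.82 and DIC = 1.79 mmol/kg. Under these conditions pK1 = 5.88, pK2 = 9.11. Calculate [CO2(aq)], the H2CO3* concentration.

[CO2*] = 19.3 μmol/kg

α₀ = 1 / (1 + K1/[H⁺] + K1K2/[H⁺]²) = 1 / (1 + 10^+1.94 + 10^+0.65)
   = 1 / (1 + 87.096 + 4.4668) = 1/92.563 = 0.01080
[CO2*] = α₀ × DIC = 0.01080 × 1.79 = 0.0193 mmol/kg = 19.3 μmol/kg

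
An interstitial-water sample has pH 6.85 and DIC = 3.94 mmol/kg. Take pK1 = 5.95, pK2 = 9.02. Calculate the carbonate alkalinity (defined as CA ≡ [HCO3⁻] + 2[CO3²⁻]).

CA = [HCO3⁻] + 2[CO3²⁻] = (α₁ + 2α₂)·DIC
At pH 6.85: [H⁺]/K1 = 10^-0.90 = 0.12589, K2/[H⁺] = 10^-2.17 = 0.0067608
α₁ = 1/(1 + 0.12589 + 0.0067608) = 1/1.1327 = 0.8829; α₂ = α₁·K2/[H⁺] = 0.005969
α₁ + 2α₂ = 0.8948
CA = 0.8948 × 3.94 = 3.53 mmol/kg

CA = 3.53 mmol/kg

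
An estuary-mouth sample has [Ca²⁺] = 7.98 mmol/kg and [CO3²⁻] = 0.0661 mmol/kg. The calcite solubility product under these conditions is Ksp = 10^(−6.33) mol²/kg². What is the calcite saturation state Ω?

Ksp = 10^(−6.33) = 4.677×10^-7
Ω = [Ca²⁺][CO3²⁻]/Ksp = (7.98×10^-3)(0.0661×10^-3) / 4.677×10^-7 = 1.13

Ω = 1.13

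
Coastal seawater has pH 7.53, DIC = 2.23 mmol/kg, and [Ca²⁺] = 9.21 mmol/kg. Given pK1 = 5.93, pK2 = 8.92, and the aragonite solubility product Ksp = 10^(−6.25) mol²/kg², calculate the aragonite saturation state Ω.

α₂ = 1 / (1 + [H⁺]/K2 + [H⁺]²/(K1K2)) = 1 / (1 + 10^+1.39 + 10^-0.21)
   = 1 / (1 + 24.547 + 0.61660) = 1/26.164 = 0.03822
[CO3²⁻] = α₂ × DIC = 0.03822 × 2.23 = 0.08523 mmol/kg
Ksp = 10^(−6.25) = 5.623×10^-7
Ω = [Ca²⁺][CO3²⁻]/Ksp = (9.21×10^-3)(8.523×10^-5) / 5.623×10^-7 = 1.40

Ω = 1.40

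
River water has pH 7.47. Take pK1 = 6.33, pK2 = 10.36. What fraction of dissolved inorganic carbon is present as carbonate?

α₂ = 0.00120

α₂ = 1 / (1 + [H⁺]/K2 + [H⁺]²/(K1K2)) = 1 / (1 + 10^+2.89 + 10^+1.75)
   = 1 / (1 + 776.25 + 56.234) = 1/833.48 = 0.001200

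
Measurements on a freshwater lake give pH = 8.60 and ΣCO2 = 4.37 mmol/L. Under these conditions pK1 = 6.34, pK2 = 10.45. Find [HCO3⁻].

[HCO3⁻] = 4.29 mmol/L

α₁ = 1 / (1 + [H⁺]/K1 + K2/[H⁺]) = 1 / (1 + 10^-2.26 + 10^-1.85)
   = 1 / (1 + 0.0054954 + 0.014125) = 1/1.0196 = 0.9808
[HCO3⁻] = α₁ × DIC = 0.9808 × 4.37 = 4.29 mmol/L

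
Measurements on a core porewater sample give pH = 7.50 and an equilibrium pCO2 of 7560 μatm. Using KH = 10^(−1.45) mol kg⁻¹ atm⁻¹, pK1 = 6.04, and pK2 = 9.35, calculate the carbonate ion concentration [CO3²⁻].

[CO3²⁻] = 0.109 mmol/kg

[CO2*] = KH · pCO2 = 10^(−1.45) × 7560×10^-6 = 2.682×10^-4 mol/kg
α₀ = 1/(1 + K1/[H⁺] + K1K2/[H⁺]²) = 1/(1 + 10^+1.46 + 10^-0.39) = 0.03306
DIC = [CO2*]/α₀ = 2.682×10^-4 / 0.03306 = 8.114 mmol/kg
[CO3²⁻] = α₂·DIC; α₂ = 0.01347, so [CO3²⁻] = 0.01347 × 8.114 = 0.109 mmol/kg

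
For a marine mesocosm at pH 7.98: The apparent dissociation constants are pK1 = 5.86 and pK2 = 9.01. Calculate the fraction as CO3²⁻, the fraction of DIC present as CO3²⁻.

α₂ = 1 / (1 + [H⁺]/K2 + [H⁺]²/(K1K2)) = 1 / (1 + 10^+1.03 + 10^-1.09)
   = 1 / (1 + 10.715 + 0.081283) = 1/11.796 = 0.08477

α₂ = 0.0848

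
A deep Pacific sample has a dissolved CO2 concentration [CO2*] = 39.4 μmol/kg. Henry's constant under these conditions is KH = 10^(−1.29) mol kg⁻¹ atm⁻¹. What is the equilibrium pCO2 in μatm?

KH = 10^(−1.29) = 5.129×10^-2 mol kg⁻¹ atm⁻¹
pCO2 = [CO2*]/KH = 39.4×10^-6 / 5.129×10^-2 = 7.68×10^-4 atm = 768 μatm

pCO2 = 768 μatm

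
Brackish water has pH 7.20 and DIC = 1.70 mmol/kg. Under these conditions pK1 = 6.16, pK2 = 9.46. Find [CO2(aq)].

[CO2*] = 0.141 mmol/kg

α₀ = 1 / (1 + K1/[H⁺] + K1K2/[H⁺]²) = 1 / (1 + 10^+1.04 + 10^-1.22)
   = 1 / (1 + 10.965 + 0.060256) = 1/12.025 = 0.08316
[CO2*] = α₀ × DIC = 0.08316 × 1.70 = 0.141 mmol/kg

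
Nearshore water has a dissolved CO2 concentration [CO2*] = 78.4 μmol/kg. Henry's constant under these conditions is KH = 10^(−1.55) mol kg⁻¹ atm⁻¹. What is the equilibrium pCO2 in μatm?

pCO2 = 2780 μatm

KH = 10^(−1.55) = 2.818×10^-2 mol kg⁻¹ atm⁻¹
pCO2 = [CO2*]/KH = 78.4×10^-6 / 2.818×10^-2 = 2.78×10^-3 atm = 2780 μatm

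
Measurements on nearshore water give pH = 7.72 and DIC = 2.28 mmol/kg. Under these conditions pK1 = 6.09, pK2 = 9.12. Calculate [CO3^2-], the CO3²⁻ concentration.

[CO3²⁻] = 0.0854 mmol/kg

α₂ = 1 / (1 + [H⁺]/K2 + [H⁺]²/(K1K2)) = 1 / (1 + 10^+1.40 + 10^-0.23)
   = 1 / (1 + 25.119 + 0.58884) = 1/26.708 = 0.03744
[CO3²⁻] = α₂ × DIC = 0.03744 × 2.28 = 0.0854 mmol/kg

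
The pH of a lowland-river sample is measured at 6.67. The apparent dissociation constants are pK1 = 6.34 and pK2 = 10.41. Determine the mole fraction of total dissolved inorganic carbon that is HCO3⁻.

α₁ = 1 / (1 + [H⁺]/K1 + K2/[H⁺]) = 1 / (1 + 10^-0.33 + 10^-3.74)
   = 1 / (1 + 0.46774 + 0.00018197) = 1/1.4679 = 0.6812

α₁ = 0.681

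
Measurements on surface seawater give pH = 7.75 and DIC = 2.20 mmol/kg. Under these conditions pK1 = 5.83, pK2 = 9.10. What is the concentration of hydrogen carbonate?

α₁ = 1 / (1 + [H⁺]/K1 + K2/[H⁺]) = 1 / (1 + 10^-1.92 + 10^-1.35)
   = 1 / (1 + 0.012023 + 0.044668) = 1/1.0567 = 0.9464
[HCO3⁻] = α₁ × DIC = 0.9464 × 2.20 = 2.08 mmol/kg

[HCO3⁻] = 2.08 mmol/kg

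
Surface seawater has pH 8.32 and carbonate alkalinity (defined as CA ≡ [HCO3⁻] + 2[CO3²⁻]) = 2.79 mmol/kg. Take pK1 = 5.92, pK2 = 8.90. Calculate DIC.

DIC = 2.32 mmol/kg

CA = [HCO3⁻] + 2[CO3²⁻] = (α₁ + 2α₂)·DIC
At pH 8.32: [H⁺]/K1 = 10^-2.40 = 0.0039811, K2/[H⁺] = 10^-0.58 = 0.26303
α₁ = 1/(1 + 0.0039811 + 0.26303) = 1/1.2670 = 0.7893; α₂ = α₁·K2/[H⁺] = 0.2076
α₁ + 2α₂ = 1.2045
DIC = CA / (α₁ + 2α₂) = 2.79 / 1.2045 = 2.32 mmol/kg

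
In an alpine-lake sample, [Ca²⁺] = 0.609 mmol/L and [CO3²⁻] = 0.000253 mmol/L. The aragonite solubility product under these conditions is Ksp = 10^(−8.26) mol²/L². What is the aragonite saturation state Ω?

Ω = 0.0280

Ksp = 10^(−8.26) = 5.495×10^-9
Ω = [Ca²⁺][CO3²⁻]/Ksp = (0.609×10^-3)(0.000253×10^-3) / 5.495×10^-9 = 0.0280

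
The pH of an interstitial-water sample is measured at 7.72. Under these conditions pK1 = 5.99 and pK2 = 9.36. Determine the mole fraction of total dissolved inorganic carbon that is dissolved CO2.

α₀ = 1 / (1 + K1/[H⁺] + K1K2/[H⁺]²) = 1 / (1 + 10^+1.73 + 10^+0.09)
   = 1 / (1 + 53.703 + 1.2303) = 1/55.933 = 0.01788

α₀ = 0.0179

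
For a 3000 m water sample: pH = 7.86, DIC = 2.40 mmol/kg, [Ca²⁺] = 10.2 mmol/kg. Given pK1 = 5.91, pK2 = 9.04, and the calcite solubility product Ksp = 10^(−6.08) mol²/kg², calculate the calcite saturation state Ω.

Ω = 1.81

α₂ = 1 / (1 + [H⁺]/K2 + [H⁺]²/(K1K2)) = 1 / (1 + 10^+1.18 + 10^-0.77)
   = 1 / (1 + 15.136 + 0.16982) = 1/16.305 = 0.06133
[CO3²⁻] = α₂ × DIC = 0.06133 × 2.40 = 0.1472 mmol/kg
Ksp = 10^(−6.08) = 8.318×10^-7
Ω = [Ca²⁺][CO3²⁻]/Ksp = (10.2×10^-3)(1.472×10^-4) / 8.318×10^-7 = 1.81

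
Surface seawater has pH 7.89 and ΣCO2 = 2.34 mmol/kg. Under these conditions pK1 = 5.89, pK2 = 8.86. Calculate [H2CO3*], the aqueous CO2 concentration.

[CO2*] = 0.0209 mmol/kg

α₀ = 1 / (1 + K1/[H⁺] + K1K2/[H⁺]²) = 1 / (1 + 10^+2.00 + 10^+1.03)
   = 1 / (1 + 100.00 + 10.715) = 1/111.72 = 0.008951
[CO2*] = α₀ × DIC = 0.008951 × 2.34 = 0.0209 mmol/kg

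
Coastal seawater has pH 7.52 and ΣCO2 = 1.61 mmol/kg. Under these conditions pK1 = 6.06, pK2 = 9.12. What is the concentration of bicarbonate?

[HCO3⁻] = 1.52 mmol/kg

α₁ = 1 / (1 + [H⁺]/K1 + K2/[H⁺]) = 1 / (1 + 10^-1.46 + 10^-1.60)
   = 1 / (1 + 0.034674 + 0.025119) = 1/1.0598 = 0.9436
[HCO3⁻] = α₁ × DIC = 0.9436 × 1.61 = 1.52 mmol/kg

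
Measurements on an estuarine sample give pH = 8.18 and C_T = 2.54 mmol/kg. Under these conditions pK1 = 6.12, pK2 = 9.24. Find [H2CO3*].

α₀ = 1 / (1 + K1/[H⁺] + K1K2/[H⁺]²) = 1 / (1 + 10^+2.06 + 10^+1.00)
   = 1 / (1 + 114.82 + 10.000) = 1/125.82 = 0.007948
[CO2*] = α₀ × DIC = 0.007948 × 2.54 = 0.0202 mmol/kg

[CO2*] = 0.0202 mmol/kg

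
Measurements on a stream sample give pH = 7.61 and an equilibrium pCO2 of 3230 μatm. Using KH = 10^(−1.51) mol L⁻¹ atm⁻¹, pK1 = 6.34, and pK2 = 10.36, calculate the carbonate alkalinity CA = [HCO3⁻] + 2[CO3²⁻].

CA = 1.87 mmol/L

[CO2*] = KH · pCO2 = 10^(−1.51) × 3230×10^-6 = 9.982×10^-5 mol/L
α₀ = 1/(1 + K1/[H⁺] + K1K2/[H⁺]²) = 1/(1 + 10^+1.27 + 10^-1.48) = 0.05088
DIC = [CO2*]/α₀ = 9.982×10^-5 / 0.05088 = 1.962 mmol/L
CA = (α₁ + 2α₂)·DIC = (0.9474 + 2×0.001685) × 1.962 = 1.87 mmol/L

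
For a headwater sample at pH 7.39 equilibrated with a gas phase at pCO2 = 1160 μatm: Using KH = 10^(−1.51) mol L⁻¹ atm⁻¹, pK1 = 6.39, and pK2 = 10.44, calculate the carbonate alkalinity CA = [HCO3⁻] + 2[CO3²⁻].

[CO2*] = KH · pCO2 = 10^(−1.51) × 1160×10^-6 = 3.585×10^-5 mol/L
α₀ = 1/(1 + K1/[H⁺] + K1K2/[H⁺]²) = 1/(1 + 10^+1.00 + 10^-2.05) = 0.09084
DIC = [CO2*]/α₀ = 3.585×10^-5 / 0.09084 = 0.3946 mmol/L
CA = (α₁ + 2α₂)·DIC = (0.9084 + 2×0.0008096) × 0.3946 = 0.359 mmol/L

CA = 0.359 mmol/L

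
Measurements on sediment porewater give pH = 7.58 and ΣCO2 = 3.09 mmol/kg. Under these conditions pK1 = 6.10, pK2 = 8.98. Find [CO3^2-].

[CO3²⁻] = 0.115 mmol/kg

α₂ = 1 / (1 + [H⁺]/K2 + [H⁺]²/(K1K2)) = 1 / (1 + 10^+1.40 + 10^-0.08)
   = 1 / (1 + 25.119 + 0.83176) = 1/26.951 = 0.03710
[CO3²⁻] = α₂ × DIC = 0.03710 × 3.09 = 0.115 mmol/kg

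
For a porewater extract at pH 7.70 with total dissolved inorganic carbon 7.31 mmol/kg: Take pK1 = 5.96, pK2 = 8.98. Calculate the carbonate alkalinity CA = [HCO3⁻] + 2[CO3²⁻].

CA = 7.54 mmol/kg

CA = [HCO3⁻] + 2[CO3²⁻] = (α₁ + 2α₂)·DIC
At pH 7.70: [H⁺]/K1 = 10^-1.74 = 0.018197, K2/[H⁺] = 10^-1.28 = 0.052481
α₁ = 1/(1 + 0.018197 + 0.052481) = 1/1.0707 = 0.9340; α₂ = α₁·K2/[H⁺] = 0.04902
α₁ + 2α₂ = 1.0320
CA = 1.0320 × 7.31 = 7.54 mmol/kg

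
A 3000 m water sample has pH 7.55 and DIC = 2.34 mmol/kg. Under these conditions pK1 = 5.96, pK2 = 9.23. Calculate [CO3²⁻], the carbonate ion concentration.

[CO3²⁻] = 0.0467 mmol/kg

α₂ = 1 / (1 + [H⁺]/K2 + [H⁺]²/(K1K2)) = 1 / (1 + 10^+1.68 + 10^+0.09)
   = 1 / (1 + 47.863 + 1.2303) = 1/50.093 = 0.01996
[CO3²⁻] = α₂ × DIC = 0.01996 × 2.34 = 0.0467 mmol/kg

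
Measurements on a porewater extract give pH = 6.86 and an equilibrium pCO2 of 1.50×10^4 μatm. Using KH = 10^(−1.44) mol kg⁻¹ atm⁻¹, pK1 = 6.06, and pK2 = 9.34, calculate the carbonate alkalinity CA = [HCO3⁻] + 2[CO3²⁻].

CA = 3.46 mmol/kg

[CO2*] = KH · pCO2 = 10^(−1.44) × 1.50×10^4×10^-6 = 5.446×10^-4 mol/kg
α₀ = 1/(1 + K1/[H⁺] + K1K2/[H⁺]²) = 1/(1 + 10^+0.80 + 10^-1.68) = 0.1364
DIC = [CO2*]/α₀ = 5.446×10^-4 / 0.1364 = 3.992 mmol/kg
CA = (α₁ + 2α₂)·DIC = (0.8607 + 2×0.002850) × 3.992 = 3.46 mmol/kg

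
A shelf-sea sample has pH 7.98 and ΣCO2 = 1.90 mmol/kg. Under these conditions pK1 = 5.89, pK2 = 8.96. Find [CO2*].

[CO2*] = 13.9 μmol/kg

α₀ = 1 / (1 + K1/[H⁺] + K1K2/[H⁺]²) = 1 / (1 + 10^+2.09 + 10^+1.11)
   = 1 / (1 + 123.03 + 12.882) = 1/136.91 = 0.007304
[CO2*] = α₀ × DIC = 0.007304 × 1.90 = 0.0139 mmol/kg = 13.9 μmol/kg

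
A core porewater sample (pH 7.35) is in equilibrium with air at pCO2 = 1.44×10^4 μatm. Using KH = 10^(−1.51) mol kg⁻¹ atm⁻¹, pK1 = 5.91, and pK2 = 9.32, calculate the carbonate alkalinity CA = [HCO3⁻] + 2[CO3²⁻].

CA = 12.5 mmol/kg

[CO2*] = KH · pCO2 = 10^(−1.51) × 1.44×10^4×10^-6 = 4.450×10^-4 mol/kg
α₀ = 1/(1 + K1/[H⁺] + K1K2/[H⁺]²) = 1/(1 + 10^+1.44 + 10^-0.53) = 0.03468
DIC = [CO2*]/α₀ = 4.450×10^-4 / 0.03468 = 12.83 mmol/kg
CA = (α₁ + 2α₂)·DIC = (0.9551 + 2×0.01023) × 12.83 = 12.5 mmol/kg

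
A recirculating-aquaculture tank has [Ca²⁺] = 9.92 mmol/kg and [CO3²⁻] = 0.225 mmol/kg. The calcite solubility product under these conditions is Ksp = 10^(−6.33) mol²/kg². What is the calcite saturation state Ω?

Ksp = 10^(−6.33) = 4.677×10^-7
Ω = [Ca²⁺][CO3²⁻]/Ksp = (9.92×10^-3)(0.225×10^-3) / 4.677×10^-7 = 4.77

Ω = 4.77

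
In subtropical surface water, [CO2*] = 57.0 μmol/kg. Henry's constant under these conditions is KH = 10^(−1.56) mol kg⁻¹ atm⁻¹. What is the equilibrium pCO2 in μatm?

KH = 10^(−1.56) = 2.754×10^-2 mol kg⁻¹ atm⁻¹
pCO2 = [CO2*]/KH = 57.0×10^-6 / 2.754×10^-2 = 2.07×10^-3 atm = 2070 μatm

pCO2 = 2070 μatm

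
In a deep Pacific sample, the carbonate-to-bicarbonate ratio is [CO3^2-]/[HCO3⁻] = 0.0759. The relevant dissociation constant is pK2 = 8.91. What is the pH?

pH = 7.79

From K2 = [H⁺][CO3^2-]/[HCO3⁻]:  pH = pK2 + log₁₀([CO3^2-]/[HCO3⁻])
log₁₀(0.0759) = -1.120
pH = 8.91 + (-1.120) = 7.79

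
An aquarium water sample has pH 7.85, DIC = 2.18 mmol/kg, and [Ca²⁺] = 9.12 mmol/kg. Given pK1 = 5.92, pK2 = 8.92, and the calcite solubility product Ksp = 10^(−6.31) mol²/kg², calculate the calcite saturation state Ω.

α₂ = 1 / (1 + [H⁺]/K2 + [H⁺]²/(K1K2)) = 1 / (1 + 10^+1.07 + 10^-0.86)
   = 1 / (1 + 11.749 + 0.13804) = 1/12.887 = 0.07760
[CO3²⁻] = α₂ × DIC = 0.07760 × 2.18 = 0.1692 mmol/kg
Ksp = 10^(−6.31) = 4.898×10^-7
Ω = [Ca²⁺][CO3²⁻]/Ksp = (9.12×10^-3)(1.692×10^-4) / 4.898×10^-7 = 3.15

Ω = 3.15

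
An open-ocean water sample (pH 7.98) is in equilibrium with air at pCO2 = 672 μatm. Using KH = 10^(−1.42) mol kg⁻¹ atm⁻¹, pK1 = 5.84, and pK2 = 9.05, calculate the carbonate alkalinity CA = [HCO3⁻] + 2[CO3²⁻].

CA = 4.13 mmol/kg

[CO2*] = KH · pCO2 = 10^(−1.42) × 672×10^-6 = 2.555×10^-5 mol/kg
α₀ = 1/(1 + K1/[H⁺] + K1K2/[H⁺]²) = 1/(1 + 10^+2.14 + 10^+1.07) = 0.006632
DIC = [CO2*]/α₀ = 2.555×10^-5 / 0.006632 = 3.852 mmol/kg
CA = (α₁ + 2α₂)·DIC = (0.9155 + 2×0.07792) × 3.852 = 4.13 mmol/kg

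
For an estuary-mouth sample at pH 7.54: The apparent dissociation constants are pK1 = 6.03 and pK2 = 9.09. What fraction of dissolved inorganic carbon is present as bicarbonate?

α₁ = 1 / (1 + [H⁺]/K1 + K2/[H⁺]) = 1 / (1 + 10^-1.51 + 10^-1.55)
   = 1 / (1 + 0.030903 + 0.028184) = 1/1.0591 = 0.9442

α₁ = 0.944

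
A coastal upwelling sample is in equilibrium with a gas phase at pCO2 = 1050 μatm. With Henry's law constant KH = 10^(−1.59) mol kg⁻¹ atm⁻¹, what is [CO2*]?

KH = 10^(−1.59) = 2.570×10^-2 mol kg⁻¹ atm⁻¹
[CO2*] = KH · pCO2 = 2.570×10^-2 × 1050×10^-6 atm = 2.70×10^-5 mol/kg

[CO2*] = 27.0 μmol/kg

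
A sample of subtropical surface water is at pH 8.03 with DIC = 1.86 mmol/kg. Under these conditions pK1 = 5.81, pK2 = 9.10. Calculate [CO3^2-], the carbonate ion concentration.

α₂ = 1 / (1 + [H⁺]/K2 + [H⁺]²/(K1K2)) = 1 / (1 + 10^+1.07 + 10^-1.15)
   = 1 / (1 + 11.749 + 0.070795) = 1/12.820 = 0.07800
[CO3²⁻] = α₂ × DIC = 0.07800 × 1.86 = 0.145 mmol/kg

[CO3²⁻] = 0.145 mmol/kg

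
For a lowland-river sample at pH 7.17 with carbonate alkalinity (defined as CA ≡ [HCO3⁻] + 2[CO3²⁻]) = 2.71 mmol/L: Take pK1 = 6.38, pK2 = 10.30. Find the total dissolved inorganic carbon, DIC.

DIC = 3.15 mmol/L

CA = [HCO3⁻] + 2[CO3²⁻] = (α₁ + 2α₂)·DIC
At pH 7.17: [H⁺]/K1 = 10^-0.79 = 0.16218, K2/[H⁺] = 10^-3.13 = 0.00074131
α₁ = 1/(1 + 0.16218 + 0.00074131) = 1/1.1629 = 0.8599; α₂ = α₁·K2/[H⁺] = 0.0006375
α₁ + 2α₂ = 0.8612
DIC = CA / (α₁ + 2α₂) = 2.71 / 0.8612 = 3.15 mmol/L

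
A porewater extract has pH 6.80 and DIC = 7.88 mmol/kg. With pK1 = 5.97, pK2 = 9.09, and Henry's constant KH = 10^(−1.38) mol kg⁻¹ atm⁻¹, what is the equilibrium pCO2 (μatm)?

α₀ = 1 / (1 + K1/[H⁺] + K1K2/[H⁺]²) = 1 / (1 + 10^+0.83 + 10^-1.46)
   = 1 / (1 + 6.7608 + 0.034674) = 1/7.7955 = 0.1283
[CO2*] = α₀ × DIC = 0.1283 × 7.88 = 1.011 mmol/kg
pCO2 = [CO2*]/KH = 1.011×10^-3 / 4.169×10^-2 = 2.42×10^4 μatm

pCO2 = 2.42×10^4 μatm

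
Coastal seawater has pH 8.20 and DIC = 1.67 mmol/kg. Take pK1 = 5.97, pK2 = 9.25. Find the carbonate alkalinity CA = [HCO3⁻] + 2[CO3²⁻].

CA = [HCO3⁻] + 2[CO3²⁻] = (α₁ + 2α₂)·DIC
At pH 8.20: [H⁺]/K1 = 10^-2.23 = 0.0058884, K2/[H⁺] = 10^-1.05 = 0.089125
α₁ = 1/(1 + 0.0058884 + 0.089125) = 1/1.0950 = 0.9132; α₂ = α₁·K2/[H⁺] = 0.08139
α₁ + 2α₂ = 1.0760
CA = 1.0760 × 1.67 = 1.80 mmol/kg

CA = 1.80 mmol/kg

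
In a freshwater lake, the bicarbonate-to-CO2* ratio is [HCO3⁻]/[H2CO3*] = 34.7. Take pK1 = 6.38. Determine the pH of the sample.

From K1 = [H⁺][HCO3⁻]/[H2CO3*]:  pH = pK1 + log₁₀([HCO3⁻]/[H2CO3*])
log₁₀(34.7) = +1.540
pH = 6.38 + (+1.540) = 7.92

pH = 7.92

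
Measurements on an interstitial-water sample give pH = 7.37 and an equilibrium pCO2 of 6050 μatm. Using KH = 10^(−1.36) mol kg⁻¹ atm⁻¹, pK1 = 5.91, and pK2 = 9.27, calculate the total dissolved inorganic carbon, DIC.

[CO2*] = KH · pCO2 = 10^(−1.36) × 6050×10^-6 = 2.641×10^-4 mol/kg
α₀ = 1/(1 + K1/[H⁺] + K1K2/[H⁺]²) = 1/(1 + 10^+1.46 + 10^-0.44) = 0.03311
DIC = [CO2*]/α₀ = 2.641×10^-4 / 0.03311 = 7.98 mmol/kg

DIC = 7.98 mmol/kg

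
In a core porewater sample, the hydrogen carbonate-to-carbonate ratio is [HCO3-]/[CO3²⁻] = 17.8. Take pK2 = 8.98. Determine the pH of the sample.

pH = 7.73

From K2 = [H⁺][CO3²⁻]/[HCO3-]:  pH = pK2 − log₁₀([HCO3-]/[CO3²⁻])
log₁₀(17.8) = +1.250
pH = 8.98 − (+1.250) = 7.73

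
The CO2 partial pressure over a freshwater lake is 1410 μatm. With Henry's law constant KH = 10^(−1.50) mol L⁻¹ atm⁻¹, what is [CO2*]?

[CO2*] = 44.6 μmol/L

KH = 10^(−1.50) = 3.162×10^-2 mol L⁻¹ atm⁻¹
[CO2*] = KH · pCO2 = 3.162×10^-2 × 1410×10^-6 atm = 4.46×10^-5 mol/L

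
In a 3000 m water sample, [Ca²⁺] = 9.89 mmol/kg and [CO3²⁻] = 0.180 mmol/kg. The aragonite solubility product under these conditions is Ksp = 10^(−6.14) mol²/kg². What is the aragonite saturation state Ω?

Ω = 2.46

Ksp = 10^(−6.14) = 7.244×10^-7
Ω = [Ca²⁺][CO3²⁻]/Ksp = (9.89×10^-3)(0.180×10^-3) / 7.244×10^-7 = 2.46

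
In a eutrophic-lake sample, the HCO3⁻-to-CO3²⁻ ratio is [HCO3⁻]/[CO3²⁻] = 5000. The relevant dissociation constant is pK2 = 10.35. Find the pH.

pH = 6.65

From K2 = [H⁺][CO3²⁻]/[HCO3⁻]:  pH = pK2 − log₁₀([HCO3⁻]/[CO3²⁻])
log₁₀(5000) = +3.699
pH = 10.35 − (+3.699) = 6.65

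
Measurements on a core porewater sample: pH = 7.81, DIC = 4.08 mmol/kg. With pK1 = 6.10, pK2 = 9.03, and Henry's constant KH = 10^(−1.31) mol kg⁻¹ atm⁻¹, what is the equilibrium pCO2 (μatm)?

pCO2 = 1500 μatm

α₀ = 1 / (1 + K1/[H⁺] + K1K2/[H⁺]²) = 1 / (1 + 10^+1.71 + 10^+0.49)
   = 1 / (1 + 51.286 + 3.0903) = 1/55.376 = 0.01806
[CO2*] = α₀ × DIC = 0.01806 × 4.08 = 0.07368 mmol/kg
pCO2 = [CO2*]/KH = 7.368×10^-5 / 4.898×10^-2 = 1500 μatm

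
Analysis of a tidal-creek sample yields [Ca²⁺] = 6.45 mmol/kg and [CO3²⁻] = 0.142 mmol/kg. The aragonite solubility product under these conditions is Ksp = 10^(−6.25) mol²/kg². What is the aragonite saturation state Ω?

Ω = 1.63

Ksp = 10^(−6.25) = 5.623×10^-7
Ω = [Ca²⁺][CO3²⁻]/Ksp = (6.45×10^-3)(0.142×10^-3) / 5.623×10^-7 = 1.63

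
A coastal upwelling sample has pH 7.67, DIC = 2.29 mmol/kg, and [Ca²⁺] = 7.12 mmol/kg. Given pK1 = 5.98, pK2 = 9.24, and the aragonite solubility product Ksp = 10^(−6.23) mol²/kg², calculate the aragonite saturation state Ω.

Ω = 0.712

α₂ = 1 / (1 + [H⁺]/K2 + [H⁺]²/(K1K2)) = 1 / (1 + 10^+1.57 + 10^-0.12)
   = 1 / (1 + 37.154 + 0.75858) = 1/38.912 = 0.02570
[CO3²⁻] = α₂ × DIC = 0.02570 × 2.29 = 0.05885 mmol/kg
Ksp = 10^(−6.23) = 5.888×10^-7
Ω = [Ca²⁺][CO3²⁻]/Ksp = (7.12×10^-3)(5.885×10^-5) / 5.888×10^-7 = 0.712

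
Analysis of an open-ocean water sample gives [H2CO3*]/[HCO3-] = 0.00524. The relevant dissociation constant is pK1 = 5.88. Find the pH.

pH = 8.16

From K1 = [H⁺][HCO3-]/[H2CO3*]:  pH = pK1 − log₁₀([H2CO3*]/[HCO3-])
log₁₀(0.00524) = -2.281
pH = 5.88 − (-2.281) = 8.16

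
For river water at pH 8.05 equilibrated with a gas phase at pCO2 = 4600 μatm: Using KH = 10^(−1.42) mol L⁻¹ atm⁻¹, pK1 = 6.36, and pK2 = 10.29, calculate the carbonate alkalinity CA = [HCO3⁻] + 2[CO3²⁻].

CA = 8.66 mmol/L

[CO2*] = KH · pCO2 = 10^(−1.42) × 4600×10^-6 = 1.749×10^-4 mol/L
α₀ = 1/(1 + K1/[H⁺] + K1K2/[H⁺]²) = 1/(1 + 10^+1.69 + 10^-0.55) = 0.01990
DIC = [CO2*]/α₀ = 1.749×10^-4 / 0.01990 = 8.790 mmol/L
CA = (α₁ + 2α₂)·DIC = (0.9745 + 2×0.005608) × 8.790 = 8.66 mmol/L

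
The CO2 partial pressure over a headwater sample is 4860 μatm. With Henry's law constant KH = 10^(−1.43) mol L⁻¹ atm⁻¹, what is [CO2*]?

[CO2*] = 181 μmol/L

KH = 10^(−1.43) = 3.715×10^-2 mol L⁻¹ atm⁻¹
[CO2*] = KH · pCO2 = 3.715×10^-2 × 4860×10^-6 atm = 1.81×10^-4 mol/L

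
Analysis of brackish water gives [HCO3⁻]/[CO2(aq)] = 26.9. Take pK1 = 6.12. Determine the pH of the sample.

From K1 = [H⁺][HCO3⁻]/[CO2(aq)]:  pH = pK1 + log₁₀([HCO3⁻]/[CO2(aq)])
log₁₀(26.9) = +1.430
pH = 6.12 + (+1.430) = 7.55

pH = 7.55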